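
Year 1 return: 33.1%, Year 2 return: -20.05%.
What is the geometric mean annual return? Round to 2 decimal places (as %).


Formula: Geometric mean = ((1+r1)*(1+r2))^(1/2) - 1
Product: (1 + 0.331) * (1 + -0.2005) = 1.331 * 0.7995 = 1.064134
Square root: 1.064134^0.5 = 1.031569
Geometric mean = 1.031569 - 1 = 0.031569
As percentage: 3.16%

3.16%


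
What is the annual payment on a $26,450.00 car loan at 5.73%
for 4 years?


Formula: PMT = PV * r / (1 - (1+r)^(-n))
Denominator: 1 - (1 + 0.0573)^(-4) = 0.199784
Numerator: $26,450.00 * 0.0573 = 1515.585
PMT = 1515.585 / 0.199784 = $7,586.11

$7,586.11


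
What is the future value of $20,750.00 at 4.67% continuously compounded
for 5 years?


Formula: FV = P * e^(r*t)
Exponent: r*t = 0.0467 * 5 = 0.2335
e^(0.2335) = 1.263013
FV = $20,750.00 * 1.263013 = $26,207.52

$26,207.52


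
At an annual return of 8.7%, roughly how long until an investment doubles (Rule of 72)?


Formula: Years ≈ 72 / r
Substituting: Years ≈ 72 / 8.7
Years ≈ 8.3

8.3 years


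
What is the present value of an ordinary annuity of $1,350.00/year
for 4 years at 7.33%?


Formula: PV = PMT * (1 - (1+r)^(-n)) / r
Discount factor: (1 + 0.0733)^(-4) = 0.753556
Bracket: 1 - 0.753556 = 0.246444
PV = $1,350.00 * 0.246444 / 0.0733 = $4,538.87

$4,538.87


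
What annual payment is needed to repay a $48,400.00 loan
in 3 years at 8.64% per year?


Formula: PMT = PV * r / (1 - (1+r)^(-n))
Denominator: 1 - (1 + 0.0864)^(-3) = 0.220115
Numerator: $48,400.00 * 0.0864 = 4181.76
PMT = 4181.76 / 0.220115 = $18,998.09

$18,998.09


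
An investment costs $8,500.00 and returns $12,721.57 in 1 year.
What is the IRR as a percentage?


Formula: IRR = C1/C0 - 1
Substituting: IRR = $12,721.57 / $8,500.00 - 1
Ratio: 1.496655 - 1 = 0.496655
IRR = 49.6655%

49.6655%


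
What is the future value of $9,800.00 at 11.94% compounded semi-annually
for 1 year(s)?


Formula: FV = P * (1 + r/m)^(m*t)
Period rate: r/m = 0.1194 / 2 = 0.0597
Total periods: m*t = 2 * 1 = 2
Growth factor: (1 + 0.0597)^2 = 1.122964
FV = $9,800.00 * 1.122964 = $11,005.05

$11,005.05


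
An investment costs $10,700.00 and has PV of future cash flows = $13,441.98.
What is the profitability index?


Formula: PI = PV(cash flows) / initial investment
Substituting: PI = $13,441.98 / $10,700.00
PI = 1.2563

1.2563


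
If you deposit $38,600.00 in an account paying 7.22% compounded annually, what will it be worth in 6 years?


Formula: FV = P * (1 + r)^n
Substituting: FV = $38,600.00 * (1 + 0.0722)^6
Growth factor: (1.0722)^6 = 1.519339
FV = $38,600.00 * 1.519339 = $58,646.50

$58,646.50


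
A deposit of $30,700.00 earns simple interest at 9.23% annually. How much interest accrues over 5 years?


Formula: I = P * r * t
Substituting: I = $30,700.00 * 0.0923 * 5
Step: I = $30,700.00 * 0.4615
I = $14,168.05

$14,168.05


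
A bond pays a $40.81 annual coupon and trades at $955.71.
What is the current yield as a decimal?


Formula: Current yield = annual coupon / price
Substituting: CY = $40.81 / $955.71
CY = 0.042701

0.042701


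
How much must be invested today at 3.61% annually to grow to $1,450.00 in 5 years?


Formula: PV = FV / (1 + r)^n
Substituting: PV = $1,450.00 / (1 + 0.0361)^5
Discount factor: (1.0361)^5 = 1.194011
PV = $1,450.00 / 1.194011 = $1,214.39

$1,214.39


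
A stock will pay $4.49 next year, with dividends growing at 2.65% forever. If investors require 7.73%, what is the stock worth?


Formula: P = D1 / (r - g)
Spread: r - g = 0.0773 - 0.0265 = 0.0508
Substituting: P = $4.49 / 0.0508
P = $88.39

$88.39


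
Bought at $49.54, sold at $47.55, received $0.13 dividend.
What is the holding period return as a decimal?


Formula: HPR = (P1 - P0 + D) / P0
Gain: $47.55 - $49.54 + $0.13 = -$1.86
HPR = -$1.86 / $49.54 = -0.0375

-0.0375


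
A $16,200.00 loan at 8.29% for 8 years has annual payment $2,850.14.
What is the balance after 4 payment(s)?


Formula: Balance = PV*(1+r)^k - PMT*((1+r)^k - 1)/r
Growth: (1 + 0.0829)^4 = 1.375161
Accumulated factor: ((1+r)^k - 1)/r = 4.525459
Balance = $16,200.00 * 1.375161 - $2,850.14 * 4.525459
Balance = $9,379.41

$9,379.41


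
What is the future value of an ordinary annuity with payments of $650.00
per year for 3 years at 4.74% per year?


Formula: FV = PMT * ((1+r)^n - 1) / r
Growth factor: (1 + 0.0474)^3 = 1.149047
Numerator: 1.149047 - 1 = 0.149047
FV = $650.00 * 0.149047 / 0.0474 = $2,043.89

$2,043.89


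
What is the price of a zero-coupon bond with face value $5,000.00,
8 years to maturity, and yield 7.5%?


Formula: Price = FV / (1 + r)^n
Substituting: Price = $5,000.00 / (1 + 0.075)^8
Discount factor: (1.075)^8 = 1.783478
Price = $5,000.00 / 1.783478 = $2,803.51

$2,803.51


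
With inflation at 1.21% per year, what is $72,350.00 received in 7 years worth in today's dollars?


Formula: Real value = nominal / (1 + inflation)^years
Price level: (1 + 0.0121)^7 = 1.087837
Real value = $72,350.00 / 1.087837 = $66,508.10

$66,508.10


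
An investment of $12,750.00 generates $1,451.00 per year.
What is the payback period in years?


Formula: Payback = investment / annual cash flow
Substituting: Payback = $12,750.00 / $1,451.00
Payback = 8.787 years

8.787 years


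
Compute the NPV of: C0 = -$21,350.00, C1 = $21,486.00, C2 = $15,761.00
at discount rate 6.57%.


Formula: NPV = C0 + C1/(1+r) + C2/(1+r)^2
Discount C1: $21,486.00 / (1 + 0.0657) = $20,161.40
Discount C2: $15,761.00 / (1 + 0.0657)^2 = $13,877.58
NPV = -$21,350.00 + $20,161.40 + $13,877.58 = $12,688.98

$12,688.98


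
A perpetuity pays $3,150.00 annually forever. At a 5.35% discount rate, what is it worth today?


Formula: PV = C / r
Substituting: PV = $3,150.00 / 0.0535
PV = $58,878.50

$58,878.50


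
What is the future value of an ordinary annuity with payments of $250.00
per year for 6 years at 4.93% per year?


Formula: FV = PMT * ((1+r)^n - 1) / r
Growth factor: (1 + 0.0493)^6 = 1.334744
Numerator: 1.334744 - 1 = 0.334744
FV = $250.00 * 0.334744 / 0.0493 = $1,697.49

$1,697.49


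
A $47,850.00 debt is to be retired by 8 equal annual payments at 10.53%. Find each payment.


Formula: PMT = PV * r / (1 - (1+r)^(-n))
Denominator: 1 - (1 + 0.1053)^(-8) = 0.551091
Numerator: $47,850.00 * 0.1053 = 5038.605
PMT = 5038.605 / 0.551091 = $9,142.97

$9,142.97


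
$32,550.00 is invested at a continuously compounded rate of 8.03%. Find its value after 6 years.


Formula: FV = P * e^(r*t)
Exponent: r*t = 0.0803 * 6 = 0.4818
e^(0.4818) = 1.618986
FV = $32,550.00 * 1.618986 = $52,697.99

$52,697.99


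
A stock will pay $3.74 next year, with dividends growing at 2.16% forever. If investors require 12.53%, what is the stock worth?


Formula: P = D1 / (r - g)
Spread: r - g = 0.1253 - 0.0216 = 0.1037
Substituting: P = $3.74 / 0.1037
P = $36.07

$36.07


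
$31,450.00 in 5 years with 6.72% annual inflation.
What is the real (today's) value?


Formula: Real value = nominal / (1 + inflation)^years
Price level: (1 + 0.0672)^5 = 1.384296
Real value = $31,450.00 / 1.384296 = $22,719.12

$22,719.12


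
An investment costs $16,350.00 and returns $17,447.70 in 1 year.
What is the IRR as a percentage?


Formula: IRR = C1/C0 - 1
Substituting: IRR = $17,447.70 / $16,350.00 - 1
Ratio: 1.067138 - 1 = 0.067138
IRR = 6.7138%

6.7138%


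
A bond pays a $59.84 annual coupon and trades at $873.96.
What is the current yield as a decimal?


Formula: Current yield = annual coupon / price
Substituting: CY = $59.84 / $873.96
CY = 0.06847

0.06847


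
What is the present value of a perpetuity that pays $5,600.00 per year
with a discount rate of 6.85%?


Formula: PV = C / r
Substituting: PV = $5,600.00 / 0.0685
PV = $81,751.82

$81,751.82


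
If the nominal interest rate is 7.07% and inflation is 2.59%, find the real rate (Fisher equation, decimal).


Formula: (1 + r_real) = (1 + r_nom) / (1 + inflation)
Substituting: (1 + r_real) = 1.0707 / 1.0259
(1 + r_real) = 1.043669
r_real = 1.043669 - 1 = 0.043669

0.043669


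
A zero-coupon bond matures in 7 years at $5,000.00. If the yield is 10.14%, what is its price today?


Formula: Price = FV / (1 + r)^n
Substituting: Price = $5,000.00 / (1 + 0.1014)^7
Discount factor: (1.1014)^7 = 1.966145
Price = $5,000.00 / 1.966145 = $2,543.05

$2,543.05


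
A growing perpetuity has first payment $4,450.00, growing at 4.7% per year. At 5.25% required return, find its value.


Formula: PV = C / (r - g)
Spread: r - g = 0.0525 - 0.047 = 0.0055
Substituting: PV = $4,450.00 / 0.0055
PV = $809,090.91

$809,090.91


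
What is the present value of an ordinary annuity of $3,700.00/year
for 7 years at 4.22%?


Formula: PV = PMT * (1 - (1+r)^(-n)) / r
Discount factor: (1 + 0.0422)^(-7) = 0.74876
Bracket: 1 - 0.74876 = 0.25124
PV = $3,700.00 * 0.25124 / 0.0422 = $22,028.17

$22,028.17


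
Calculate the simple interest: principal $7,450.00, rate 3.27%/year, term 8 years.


Formula: I = P * r * t
Substituting: I = $7,450.00 * 0.0327 * 8
Step: I = $7,450.00 * 0.2616
I = $1,948.92

$1,948.92


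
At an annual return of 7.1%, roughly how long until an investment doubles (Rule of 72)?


Formula: Years ≈ 72 / r
Substituting: Years ≈ 72 / 7.1
Years ≈ 10.1

10.1 years


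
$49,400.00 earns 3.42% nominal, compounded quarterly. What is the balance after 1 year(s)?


Formula: FV = P * (1 + r/m)^(m*t)
Period rate: r/m = 0.0342 / 4 = 0.00855
Total periods: m*t = 4 * 1 = 4
Growth factor: (1 + 0.00855)^4 = 1.034641
FV = $49,400.00 * 1.034641 = $51,111.27

$51,111.27


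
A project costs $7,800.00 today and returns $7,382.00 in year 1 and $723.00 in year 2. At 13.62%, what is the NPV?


Formula: NPV = C0 + C1/(1+r) + C2/(1+r)^2
Discount C1: $7,382.00 / (1 + 0.1362) = $6,497.10
Discount C2: $723.00 / (1 + 0.1362)^2 = $560.05
NPV = -$7,800.00 + $6,497.10 + $560.05 = -$742.85

-$742.85


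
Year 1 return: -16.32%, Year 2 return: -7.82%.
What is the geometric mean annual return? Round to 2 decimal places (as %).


Formula: Geometric mean = ((1+r1)*(1+r2))^(1/2) - 1
Product: (1 + -0.1632) * (1 + -0.0782) = 0.8368 * 0.9218 = 0.771362
Square root: 0.771362^0.5 = 0.878272
Geometric mean = 0.878272 - 1 = -0.121728
As percentage: -12.17%

-12.17%


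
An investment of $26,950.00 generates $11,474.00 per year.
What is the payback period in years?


Formula: Payback = investment / annual cash flow
Substituting: Payback = $26,950.00 / $11,474.00
Payback = 2.3488 years

2.3488 years


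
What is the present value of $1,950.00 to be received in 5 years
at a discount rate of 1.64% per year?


Formula: PV = FV / (1 + r)^n
Substituting: PV = $1,950.00 / (1 + 0.0164)^5
Discount factor: (1.0164)^5 = 1.084734
PV = $1,950.00 / 1.084734 = $1,797.68

$1,797.68


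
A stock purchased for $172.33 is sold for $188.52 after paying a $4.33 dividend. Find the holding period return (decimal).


Formula: HPR = (P1 - P0 + D) / P0
Gain: $188.52 - $172.33 + $4.33 = $20.52
HPR = $20.52 / $172.33 = 0.1191

0.1191


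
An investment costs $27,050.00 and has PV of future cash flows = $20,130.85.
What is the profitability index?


Formula: PI = PV(cash flows) / initial investment
Substituting: PI = $20,130.85 / $27,050.00
PI = 0.7442

0.7442


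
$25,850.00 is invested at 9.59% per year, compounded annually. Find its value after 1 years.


Formula: FV = P * (1 + r)^n
Substituting: FV = $25,850.00 * (1 + 0.0959)^1
Growth factor: (1.0959)^1 = 1.0959
FV = $25,850.00 * 1.0959 = $28,329.02

$28,329.02


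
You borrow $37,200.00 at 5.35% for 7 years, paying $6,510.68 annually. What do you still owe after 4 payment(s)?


Formula: Balance = PV*(1+r)^k - PMT*((1+r)^k - 1)/r
Growth: (1 + 0.0535)^4 = 1.231794
Accumulated factor: ((1+r)^k - 1)/r = 4.332602
Balance = $37,200.00 * 1.231794 - $6,510.68 * 4.332602
Balance = $17,614.56

$17,614.56


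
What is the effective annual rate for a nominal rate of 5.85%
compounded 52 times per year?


Formula: EAR = (1 + r/m)^m - 1
Period rate: r/m = 0.0585 / 52 = 0.001125
Compounding: (1 + 0.001125)^52 = 1.06021
EAR = 1.06021 - 1 = 0.06021

0.06021


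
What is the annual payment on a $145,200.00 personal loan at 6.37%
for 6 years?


Formula: PMT = PV * r / (1 - (1+r)^(-n))
Denominator: 1 - (1 + 0.0637)^(-6) = 0.309625
Numerator: $145,200.00 * 0.0637 = 9249.24
PMT = 9249.24 / 0.309625 = $29,872.39

$29,872.39


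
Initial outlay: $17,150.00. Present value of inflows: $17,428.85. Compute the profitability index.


Formula: PI = PV(cash flows) / initial investment
Substituting: PI = $17,428.85 / $17,150.00
PI = 1.0163

1.0163


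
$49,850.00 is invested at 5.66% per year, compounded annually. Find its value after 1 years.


Formula: FV = P * (1 + r)^n
Substituting: FV = $49,850.00 * (1 + 0.0566)^1
Growth factor: (1.0566)^1 = 1.0566
FV = $49,850.00 * 1.0566 = $52,671.51

$52,671.51


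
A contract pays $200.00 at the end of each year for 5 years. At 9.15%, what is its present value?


Formula: PV = PMT * (1 - (1+r)^(-n)) / r
Discount factor: (1 + 0.0915)^(-5) = 0.645478
Bracket: 1 - 0.645478 = 0.354522
PV = $200.00 * 0.354522 / 0.0915 = $774.91

$774.91


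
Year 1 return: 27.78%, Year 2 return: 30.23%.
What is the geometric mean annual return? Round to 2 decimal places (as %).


Formula: Geometric mean = ((1+r1)*(1+r2))^(1/2) - 1
Product: (1 + 0.2778) * (1 + 0.3023) = 1.2778 * 1.3023 = 1.664079
Square root: 1.664079^0.5 = 1.289992
Geometric mean = 1.289992 - 1 = 0.289992
As percentage: 29.00%

29.00%


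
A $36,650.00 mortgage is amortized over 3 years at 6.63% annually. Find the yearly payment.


Formula: PMT = PV * r / (1 - (1+r)^(-n))
Denominator: 1 - (1 + 0.0663)^(-3) = 0.175175
Numerator: $36,650.00 * 0.0663 = 2429.895
PMT = 2429.895 / 0.175175 = $13,871.24

$13,871.24


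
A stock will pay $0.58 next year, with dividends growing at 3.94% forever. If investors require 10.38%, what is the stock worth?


Formula: P = D1 / (r - g)
Spread: r - g = 0.1038 - 0.0394 = 0.0644
Substituting: P = $0.58 / 0.0644
P = $9.01

$9.01


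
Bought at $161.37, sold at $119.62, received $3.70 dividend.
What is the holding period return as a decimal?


Formula: HPR = (P1 - P0 + D) / P0
Gain: $119.62 - $161.37 + $3.70 = -$38.05
HPR = -$38.05 / $161.37 = -0.2358

-0.2358


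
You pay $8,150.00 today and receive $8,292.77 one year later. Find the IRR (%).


Formula: IRR = C1/C0 - 1
Substituting: IRR = $8,292.77 / $8,150.00 - 1
Ratio: 1.017518 - 1 = 0.017518
IRR = 1.7518%

1.7518%


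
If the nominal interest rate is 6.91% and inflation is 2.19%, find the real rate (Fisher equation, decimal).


Formula: (1 + r_real) = (1 + r_nom) / (1 + inflation)
Substituting: (1 + r_real) = 1.0691 / 1.0219
(1 + r_real) = 1.046188
r_real = 1.046188 - 1 = 0.046188

0.046188


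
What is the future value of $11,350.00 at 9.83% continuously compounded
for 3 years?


Formula: FV = P * e^(r*t)
Exponent: r*t = 0.0983 * 3 = 0.2949
e^(0.2949) = 1.342992
FV = $11,350.00 * 1.342992 = $15,242.96

$15,242.96


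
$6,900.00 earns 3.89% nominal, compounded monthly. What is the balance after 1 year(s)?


Formula: FV = P * (1 + r/m)^(m*t)
Period rate: r/m = 0.0389 / 12 = 0.003242
Total periods: m*t = 12 * 1 = 12
Growth factor: (1 + 0.003242)^12 = 1.039601
FV = $6,900.00 * 1.039601 = $7,173.25

$7,173.25


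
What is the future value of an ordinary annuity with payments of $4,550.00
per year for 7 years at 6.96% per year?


Formula: FV = PMT * ((1+r)^n - 1) / r
Growth factor: (1 + 0.0696)^7 = 1.601584
Numerator: 1.601584 - 1 = 0.601584
FV = $4,550.00 * 0.601584 / 0.0696 = $39,327.70

$39,327.70


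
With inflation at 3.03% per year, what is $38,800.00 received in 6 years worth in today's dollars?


Formula: Real value = nominal / (1 + inflation)^years
Price level: (1 + 0.0303)^6 = 1.196141
Real value = $38,800.00 / 1.196141 = $32,437.66

$32,437.66


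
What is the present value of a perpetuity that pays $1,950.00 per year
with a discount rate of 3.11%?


Formula: PV = C / r
Substituting: PV = $1,950.00 / 0.0311
PV = $62,700.96

$62,700.96


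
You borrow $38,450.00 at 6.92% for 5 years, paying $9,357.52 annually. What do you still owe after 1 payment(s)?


Formula: Balance = PV*(1+r)^k - PMT*((1+r)^k - 1)/r
Growth: (1 + 0.0692)^1 = 1.0692
Accumulated factor: ((1+r)^k - 1)/r = 1.0
Balance = $38,450.00 * 1.0692 - $9,357.52 * 1.0
Balance = $31,753.22

$31,753.22


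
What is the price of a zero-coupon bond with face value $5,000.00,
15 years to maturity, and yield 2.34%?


Formula: Price = FV / (1 + r)^n
Substituting: Price = $5,000.00 / (1 + 0.0234)^15
Discount factor: (1.0234)^15 = 1.414755
Price = $5,000.00 / 1.414755 = $3,534.18

$3,534.18


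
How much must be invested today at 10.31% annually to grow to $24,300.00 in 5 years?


Formula: PV = FV / (1 + r)^n
Substituting: PV = $24,300.00 / (1 + 0.1031)^5
Discount factor: (1.1031)^5 = 1.633332
PV = $24,300.00 / 1.633332 = $14,877.56

$14,877.56


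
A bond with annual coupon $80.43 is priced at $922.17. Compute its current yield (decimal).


Formula: Current yield = annual coupon / price
Substituting: CY = $80.43 / $922.17
CY = 0.087218

0.087218


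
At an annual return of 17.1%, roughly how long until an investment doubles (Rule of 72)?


Formula: Years ≈ 72 / r
Substituting: Years ≈ 72 / 17.1
Years ≈ 4.2

4.2 years


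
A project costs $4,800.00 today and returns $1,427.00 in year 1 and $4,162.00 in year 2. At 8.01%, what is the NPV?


Formula: NPV = C0 + C1/(1+r) + C2/(1+r)^2
Discount C1: $1,427.00 / (1 + 0.0801) = $1,321.17
Discount C2: $4,162.00 / (1 + 0.0801)^2 = $3,567.58
NPV = -$4,800.00 + $1,321.17 + $3,567.58 = $88.76

$88.76


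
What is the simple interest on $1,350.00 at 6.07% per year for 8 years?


Formula: I = P * r * t
Substituting: I = $1,350.00 * 0.0607 * 8
Step: I = $1,350.00 * 0.4856
I = $655.56

$655.56


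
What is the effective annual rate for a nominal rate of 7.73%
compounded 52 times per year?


Formula: EAR = (1 + r/m)^m - 1
Period rate: r/m = 0.0773 / 52 = 0.001487
Compounding: (1 + 0.001487)^52 = 1.080304
EAR = 1.080304 - 1 = 0.080304

0.080304


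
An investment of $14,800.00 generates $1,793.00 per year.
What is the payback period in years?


Formula: Payback = investment / annual cash flow
Substituting: Payback = $14,800.00 / $1,793.00
Payback = 8.2543 years

8.2543 years


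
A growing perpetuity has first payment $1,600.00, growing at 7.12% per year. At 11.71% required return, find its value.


Formula: PV = C / (r - g)
Spread: r - g = 0.1171 - 0.0712 = 0.0459
Substituting: PV = $1,600.00 / 0.0459
PV = $34,858.39

$34,858.39


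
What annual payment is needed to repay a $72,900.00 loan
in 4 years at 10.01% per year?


Formula: PMT = PV * r / (1 - (1+r)^(-n))
Denominator: 1 - (1 + 0.1001)^(-4) = 0.317235
Numerator: $72,900.00 * 0.1001 = 7297.29
PMT = 7297.29 / 0.317235 = $23,002.80

$23,002.80


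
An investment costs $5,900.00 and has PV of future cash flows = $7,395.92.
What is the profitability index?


Formula: PI = PV(cash flows) / initial investment
Substituting: PI = $7,395.92 / $5,900.00
PI = 1.2535

1.2535


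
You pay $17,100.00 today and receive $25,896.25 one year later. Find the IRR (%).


Formula: IRR = C1/C0 - 1
Substituting: IRR = $25,896.25 / $17,100.00 - 1
Ratio: 1.514401 - 1 = 0.514401
IRR = 51.4401%

51.4401%


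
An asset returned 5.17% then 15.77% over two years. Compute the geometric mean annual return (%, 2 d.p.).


Formula: Geometric mean = ((1+r1)*(1+r2))^(1/2) - 1
Product: (1 + 0.0517) * (1 + 0.1577) = 1.0517 * 1.1577 = 1.217553
Square root: 1.217553^0.5 = 1.103428
Geometric mean = 1.103428 - 1 = 0.103428
As percentage: 10.34%

10.34%


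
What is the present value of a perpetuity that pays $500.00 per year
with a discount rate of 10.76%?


Formula: PV = C / r
Substituting: PV = $500.00 / 0.1076
PV = $4,646.84

$4,646.84


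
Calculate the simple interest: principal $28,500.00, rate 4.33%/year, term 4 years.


Formula: I = P * r * t
Substituting: I = $28,500.00 * 0.0433 * 4
Step: I = $28,500.00 * 0.1732
I = $4,936.20

$4,936.20


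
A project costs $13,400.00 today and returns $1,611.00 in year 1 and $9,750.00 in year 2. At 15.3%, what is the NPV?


Formula: NPV = C0 + C1/(1+r) + C2/(1+r)^2
Discount C1: $1,611.00 / (1 + 0.153) = $1,397.22
Discount C2: $9,750.00 / (1 + 0.153)^2 = $7,334.09
NPV = -$13,400.00 + $1,397.22 + $7,334.09 = -$4,668.69

-$4,668.69


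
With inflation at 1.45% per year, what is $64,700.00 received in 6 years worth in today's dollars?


Formula: Real value = nominal / (1 + inflation)^years
Price level: (1 + 0.0145)^6 = 1.090215
Real value = $64,700.00 / 1.090215 = $59,346.07

$59,346.07


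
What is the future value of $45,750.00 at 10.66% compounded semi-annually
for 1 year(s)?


Formula: FV = P * (1 + r/m)^(m*t)
Period rate: r/m = 0.1066 / 2 = 0.0533
Total periods: m*t = 2 * 1 = 2
Growth factor: (1 + 0.0533)^2 = 1.109441
FV = $45,750.00 * 1.109441 = $50,756.92

$50,756.92


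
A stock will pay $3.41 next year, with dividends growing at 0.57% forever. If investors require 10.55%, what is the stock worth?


Formula: P = D1 / (r - g)
Spread: r - g = 0.1055 - 0.0057 = 0.0998
Substituting: P = $3.41 / 0.0998
P = $34.17

$34.17


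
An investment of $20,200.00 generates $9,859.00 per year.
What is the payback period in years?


Formula: Payback = investment / annual cash flow
Substituting: Payback = $20,200.00 / $9,859.00
Payback = 2.0489 years

2.0489 years


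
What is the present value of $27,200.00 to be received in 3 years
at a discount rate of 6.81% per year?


Formula: PV = FV / (1 + r)^n
Substituting: PV = $27,200.00 / (1 + 0.0681)^3
Discount factor: (1.0681)^3 = 1.218529
PV = $27,200.00 / 1.218529 = $22,322.00

$22,322.00


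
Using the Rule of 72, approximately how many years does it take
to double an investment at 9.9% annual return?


Formula: Years ≈ 72 / r
Substituting: Years ≈ 72 / 9.9
Years ≈ 7.3

7.3 years


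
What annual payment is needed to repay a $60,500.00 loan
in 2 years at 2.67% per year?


Formula: PMT = PV * r / (1 - (1+r)^(-n))
Denominator: 1 - (1 + 0.0267)^(-2) = 0.051335
Numerator: $60,500.00 * 0.0267 = 1615.35
PMT = 1615.35 / 0.051335 = $31,466.83

$31,466.83


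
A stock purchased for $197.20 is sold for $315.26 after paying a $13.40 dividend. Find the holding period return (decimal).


Formula: HPR = (P1 - P0 + D) / P0
Gain: $315.26 - $197.20 + $13.40 = $131.46
HPR = $131.46 / $197.20 = 0.6666

0.6666


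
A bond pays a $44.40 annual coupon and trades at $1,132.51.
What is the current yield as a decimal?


Formula: Current yield = annual coupon / price
Substituting: CY = $44.40 / $1,132.51
CY = 0.039205

0.039205


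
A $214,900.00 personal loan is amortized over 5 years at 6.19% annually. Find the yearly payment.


Formula: PMT = PV * r / (1 - (1+r)^(-n))
Denominator: 1 - (1 + 0.0619)^(-5) = 0.259403
Numerator: $214,900.00 * 0.0619 = 13302.31
PMT = 13302.31 / 0.259403 = $51,280.46

$51,280.46


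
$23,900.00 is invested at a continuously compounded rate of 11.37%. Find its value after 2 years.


Formula: FV = P * e^(r*t)
Exponent: r*t = 0.1137 * 2 = 0.2274
e^(0.2274) = 1.255332
FV = $23,900.00 * 1.255332 = $30,002.43

$30,002.43


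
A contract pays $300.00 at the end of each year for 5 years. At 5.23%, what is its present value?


Formula: PV = PMT * (1 - (1+r)^(-n)) / r
Discount factor: (1 + 0.0523)^(-5) = 0.775001
Bracket: 1 - 0.775001 = 0.224999
PV = $300.00 * 0.224999 / 0.0523 = $1,290.63

$1,290.63


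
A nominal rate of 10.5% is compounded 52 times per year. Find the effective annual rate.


Formula: EAR = (1 + r/m)^m - 1
Period rate: r/m = 0.105 / 52 = 0.002019
Compounding: (1 + 0.002019)^52 = 1.110593
EAR = 1.110593 - 1 = 0.110593

0.110593


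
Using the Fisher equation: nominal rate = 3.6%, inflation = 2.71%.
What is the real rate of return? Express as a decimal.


Formula: (1 + r_real) = (1 + r_nom) / (1 + inflation)
Substituting: (1 + r_real) = 1.036 / 1.0271
(1 + r_real) = 1.008665
r_real = 1.008665 - 1 = 0.008665

0.008665


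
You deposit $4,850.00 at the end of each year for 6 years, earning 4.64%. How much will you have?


Formula: FV = PMT * ((1+r)^n - 1) / r
Growth factor: (1 + 0.0464)^6 = 1.312763
Numerator: 1.312763 - 1 = 0.312763
FV = $4,850.00 * 0.312763 / 0.0464 = $32,691.84

$32,691.84


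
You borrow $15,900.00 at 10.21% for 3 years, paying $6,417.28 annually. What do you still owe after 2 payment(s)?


Formula: Balance = PV*(1+r)^k - PMT*((1+r)^k - 1)/r
Growth: (1 + 0.1021)^2 = 1.214624
Accumulated factor: ((1+r)^k - 1)/r = 2.1021
Balance = $15,900.00 * 1.214624 - $6,417.28 * 2.1021
Balance = $5,822.76

$5,822.76


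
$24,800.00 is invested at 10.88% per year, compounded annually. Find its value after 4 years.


Formula: FV = P * (1 + r)^n
Substituting: FV = $24,800.00 * (1 + 0.1088)^4
Growth factor: (1.1088)^4 = 1.511516
FV = $24,800.00 * 1.511516 = $37,485.61

$37,485.61


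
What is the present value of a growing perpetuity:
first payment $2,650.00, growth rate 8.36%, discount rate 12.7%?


Formula: PV = C / (r - g)
Spread: r - g = 0.127 - 0.0836 = 0.0434
Substituting: PV = $2,650.00 / 0.0434
PV = $61,059.91

$61,059.91


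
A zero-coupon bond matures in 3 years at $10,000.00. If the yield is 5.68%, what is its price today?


Formula: Price = FV / (1 + r)^n
Substituting: Price = $10,000.00 / (1 + 0.0568)^3
Discount factor: (1.0568)^3 = 1.180262
Price = $10,000.00 / 1.180262 = $8,472.70

$8,472.70


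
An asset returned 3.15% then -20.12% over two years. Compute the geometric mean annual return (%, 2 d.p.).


Formula: Geometric mean = ((1+r1)*(1+r2))^(1/2) - 1
Product: (1 + 0.0315) * (1 + -0.2012) = 1.0315 * 0.7988 = 0.823962
Square root: 0.823962^0.5 = 0.907724
Geometric mean = 0.907724 - 1 = -0.092276
As percentage: -9.23%

-9.23%


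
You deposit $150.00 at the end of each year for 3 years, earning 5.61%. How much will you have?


Formula: FV = PMT * ((1+r)^n - 1) / r
Growth factor: (1 + 0.0561)^3 = 1.177918
Numerator: 1.177918 - 1 = 0.177918
FV = $150.00 * 0.177918 / 0.0561 = $475.72

$475.72


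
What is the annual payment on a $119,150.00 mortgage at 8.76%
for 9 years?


Formula: PMT = PV * r / (1 - (1+r)^(-n))
Denominator: 1 - (1 + 0.0876)^(-9) = 0.530347
Numerator: $119,150.00 * 0.0876 = 10437.54
PMT = 10437.54 / 0.530347 = $19,680.59

$19,680.59


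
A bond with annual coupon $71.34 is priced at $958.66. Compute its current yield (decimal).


Formula: Current yield = annual coupon / price
Substituting: CY = $71.34 / $958.66
CY = 0.074416

0.074416


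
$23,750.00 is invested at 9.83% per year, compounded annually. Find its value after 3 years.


Formula: FV = P * (1 + r)^n
Substituting: FV = $23,750.00 * (1 + 0.0983)^3
Growth factor: (1.0983)^3 = 1.324839
FV = $23,750.00 * 1.324839 = $31,464.92

$31,464.92


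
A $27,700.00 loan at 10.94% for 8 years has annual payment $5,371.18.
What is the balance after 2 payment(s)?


Formula: Balance = PV*(1+r)^k - PMT*((1+r)^k - 1)/r
Growth: (1 + 0.1094)^2 = 1.230768
Accumulated factor: ((1+r)^k - 1)/r = 2.1094
Balance = $27,700.00 * 1.230768 - $5,371.18 * 2.1094
Balance = $22,762.32

$22,762.32


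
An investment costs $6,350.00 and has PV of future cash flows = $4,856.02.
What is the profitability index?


Formula: PI = PV(cash flows) / initial investment
Substituting: PI = $4,856.02 / $6,350.00
PI = 0.7647

0.7647


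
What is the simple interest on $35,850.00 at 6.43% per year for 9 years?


Formula: I = P * r * t
Substituting: I = $35,850.00 * 0.0643 * 9
Step: I = $35,850.00 * 0.5787
I = $20,746.40

$20,746.40


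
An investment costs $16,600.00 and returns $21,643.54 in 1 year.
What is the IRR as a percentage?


Formula: IRR = C1/C0 - 1
Substituting: IRR = $21,643.54 / $16,600.00 - 1
Ratio: 1.303828 - 1 = 0.303828
IRR = 30.3828%

30.3828%


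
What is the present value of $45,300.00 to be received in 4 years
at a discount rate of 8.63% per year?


Formula: PV = FV / (1 + r)^n
Substituting: PV = $45,300.00 / (1 + 0.0863)^4
Discount factor: (1.0863)^4 = 1.392513
PV = $45,300.00 / 1.392513 = $32,531.13

$32,531.13


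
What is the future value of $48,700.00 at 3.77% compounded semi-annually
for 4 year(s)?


Formula: FV = P * (1 + r/m)^(m*t)
Period rate: r/m = 0.0377 / 2 = 0.01885
Total periods: m*t = 2 * 4 = 8
Growth factor: (1 + 0.01885)^8 = 1.161133
FV = $48,700.00 * 1.161133 = $56,547.18

$56,547.18


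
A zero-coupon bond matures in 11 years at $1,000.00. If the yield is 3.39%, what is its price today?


Formula: Price = FV / (1 + r)^n
Substituting: Price = $1,000.00 / (1 + 0.0339)^11
Discount factor: (1.0339)^11 = 1.442992
Price = $1,000.00 / 1.442992 = $693.00

$693.00


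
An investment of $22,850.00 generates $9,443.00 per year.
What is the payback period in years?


Formula: Payback = investment / annual cash flow
Substituting: Payback = $22,850.00 / $9,443.00
Payback = 2.4198 years

2.4198 years


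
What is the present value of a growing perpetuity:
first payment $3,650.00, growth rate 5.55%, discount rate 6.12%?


Formula: PV = C / (r - g)
Spread: r - g = 0.0612 - 0.0555 = 0.0057
Substituting: PV = $3,650.00 / 0.0057
PV = $640,350.88

$640,350.88


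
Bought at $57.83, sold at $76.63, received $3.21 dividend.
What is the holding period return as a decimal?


Formula: HPR = (P1 - P0 + D) / P0
Gain: $76.63 - $57.83 + $3.21 = $22.01
HPR = $22.01 / $57.83 = 0.3806

0.3806


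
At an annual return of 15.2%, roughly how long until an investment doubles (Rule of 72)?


Formula: Years ≈ 72 / r
Substituting: Years ≈ 72 / 15.2
Years ≈ 4.7

4.7 years


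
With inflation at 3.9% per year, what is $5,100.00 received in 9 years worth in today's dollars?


Formula: Real value = nominal / (1 + inflation)^years
Price level: (1 + 0.039)^9 = 1.411042
Real value = $5,100.00 / 1.411042 = $3,614.35

$3,614.35


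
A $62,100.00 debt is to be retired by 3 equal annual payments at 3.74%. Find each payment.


Formula: PMT = PV * r / (1 - (1+r)^(-n))
Denominator: 1 - (1 + 0.0374)^(-3) = 0.104303
Numerator: $62,100.00 * 0.0374 = 2322.54
PMT = 2322.54 / 0.104303 = $22,267.31

$22,267.31


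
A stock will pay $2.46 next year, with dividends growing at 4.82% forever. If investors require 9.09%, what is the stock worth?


Formula: P = D1 / (r - g)
Spread: r - g = 0.0909 - 0.0482 = 0.0427
Substituting: P = $2.46 / 0.0427
P = $57.61

$57.61


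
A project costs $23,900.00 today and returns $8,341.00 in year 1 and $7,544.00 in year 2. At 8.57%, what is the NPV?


Formula: NPV = C0 + C1/(1+r) + C2/(1+r)^2
Discount C1: $8,341.00 / (1 + 0.0857) = $7,682.60
Discount C2: $7,544.00 / (1 + 0.0857)^2 = $6,400.03
NPV = -$23,900.00 + $7,682.60 + $6,400.03 = -$9,817.37

-$9,817.37


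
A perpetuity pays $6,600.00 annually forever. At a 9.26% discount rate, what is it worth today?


Formula: PV = C / r
Substituting: PV = $6,600.00 / 0.0926
PV = $71,274.30

$71,274.30


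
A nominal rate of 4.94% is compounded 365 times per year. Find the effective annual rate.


Formula: EAR = (1 + r/m)^m - 1
Period rate: r/m = 0.0494 / 365 = 0.000135
Compounding: (1 + 0.000135)^365 = 1.050637
EAR = 1.050637 - 1 = 0.050637

0.050637


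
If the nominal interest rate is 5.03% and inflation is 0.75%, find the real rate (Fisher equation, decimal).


Formula: (1 + r_real) = (1 + r_nom) / (1 + inflation)
Substituting: (1 + r_real) = 1.0503 / 1.0075
(1 + r_real) = 1.042481
r_real = 1.042481 - 1 = 0.042481

0.042481


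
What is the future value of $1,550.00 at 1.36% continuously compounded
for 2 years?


Formula: FV = P * e^(r*t)
Exponent: r*t = 0.0136 * 2 = 0.0272
e^(0.0272) = 1.027573
FV = $1,550.00 * 1.027573 = $1,592.74

$1,592.74


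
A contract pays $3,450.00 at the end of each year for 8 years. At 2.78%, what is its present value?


Formula: PV = PMT * (1 - (1+r)^(-n)) / r
Discount factor: (1 + 0.0278)^(-8) = 0.803029
Bracket: 1 - 0.803029 = 0.196971
PV = $3,450.00 * 0.196971 / 0.0278 = $24,444.27

$24,444.27


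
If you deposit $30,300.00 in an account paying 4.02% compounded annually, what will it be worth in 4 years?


Formula: FV = P * (1 + r)^n
Substituting: FV = $30,300.00 * (1 + 0.0402)^4
Growth factor: (1.0402)^4 = 1.170759
FV = $30,300.00 * 1.170759 = $35,473.99

$35,473.99


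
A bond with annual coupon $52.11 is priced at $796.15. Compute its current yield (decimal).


Formula: Current yield = annual coupon / price
Substituting: CY = $52.11 / $796.15
CY = 0.065452

0.065452


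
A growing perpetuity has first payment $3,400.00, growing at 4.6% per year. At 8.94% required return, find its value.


Formula: PV = C / (r - g)
Spread: r - g = 0.0894 - 0.046 = 0.0434
Substituting: PV = $3,400.00 / 0.0434
PV = $78,341.01

$78,341.01


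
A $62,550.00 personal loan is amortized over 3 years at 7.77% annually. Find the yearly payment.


Formula: PMT = PV * r / (1 - (1+r)^(-n))
Denominator: 1 - (1 + 0.0777)^(-3) = 0.201074
Numerator: $62,550.00 * 0.0777 = 4860.135
PMT = 4860.135 / 0.201074 = $24,170.83

$24,170.83


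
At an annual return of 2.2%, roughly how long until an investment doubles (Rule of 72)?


Formula: Years ≈ 72 / r
Substituting: Years ≈ 72 / 2.2
Years ≈ 32.7

32.7 years


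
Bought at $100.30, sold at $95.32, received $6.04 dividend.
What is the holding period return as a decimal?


Formula: HPR = (P1 - P0 + D) / P0
Gain: $95.32 - $100.30 + $6.04 = $1.06
HPR = $1.06 / $100.30 = 0.0106

0.0106


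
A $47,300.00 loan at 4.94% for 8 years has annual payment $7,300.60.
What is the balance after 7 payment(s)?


Formula: Balance = PV*(1+r)^k - PMT*((1+r)^k - 1)/r
Growth: (1 + 0.0494)^7 = 1.401482
Accumulated factor: ((1+r)^k - 1)/r = 8.127159
Balance = $47,300.00 * 1.401482 - $7,300.60 * 8.127159
Balance = $6,956.94

$6,956.94


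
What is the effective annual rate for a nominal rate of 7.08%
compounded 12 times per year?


Formula: EAR = (1 + r/m)^m - 1
Period rate: r/m = 0.0708 / 12 = 0.0059
Compounding: (1 + 0.0059)^12 = 1.073143
EAR = 1.073143 - 1 = 0.073143

0.073143


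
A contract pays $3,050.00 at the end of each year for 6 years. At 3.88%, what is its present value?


Formula: PV = PMT * (1 - (1+r)^(-n)) / r
Discount factor: (1 + 0.0388)^(-6) = 0.795808
Bracket: 1 - 0.795808 = 0.204192
PV = $3,050.00 * 0.204192 / 0.0388 = $16,051.17

$16,051.17


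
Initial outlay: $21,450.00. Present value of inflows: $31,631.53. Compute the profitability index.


Formula: PI = PV(cash flows) / initial investment
Substituting: PI = $31,631.53 / $21,450.00
PI = 1.4747

1.4747


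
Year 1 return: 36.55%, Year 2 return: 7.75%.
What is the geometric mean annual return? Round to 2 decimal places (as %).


Formula: Geometric mean = ((1+r1)*(1+r2))^(1/2) - 1
Product: (1 + 0.3655) * (1 + 0.0775) = 1.3655 * 1.0775 = 1.471326
Square root: 1.471326^0.5 = 1.212982
Geometric mean = 1.212982 - 1 = 0.212982
As percentage: 21.30%

21.30%


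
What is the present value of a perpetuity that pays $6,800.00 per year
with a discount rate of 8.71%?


Formula: PV = C / r
Substituting: PV = $6,800.00 / 0.0871
PV = $78,071.18

$78,071.18


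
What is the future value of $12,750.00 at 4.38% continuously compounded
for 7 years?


Formula: FV = P * e^(r*t)
Exponent: r*t = 0.0438 * 7 = 0.3066
e^(0.3066) = 1.358797
FV = $12,750.00 * 1.358797 = $17,324.67

$17,324.67


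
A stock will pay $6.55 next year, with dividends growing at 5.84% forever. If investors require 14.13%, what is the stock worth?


Formula: P = D1 / (r - g)
Spread: r - g = 0.1413 - 0.0584 = 0.0829
Substituting: P = $6.55 / 0.0829
P = $79.01

$79.01


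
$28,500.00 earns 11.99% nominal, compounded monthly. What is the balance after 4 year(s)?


Formula: FV = P * (1 + r/m)^(m*t)
Period rate: r/m = 0.1199 / 12 = 0.009992
Total periods: m*t = 12 * 4 = 48
Growth factor: (1 + 0.009992)^48 = 1.611588
FV = $28,500.00 * 1.611588 = $45,930.25

$45,930.25


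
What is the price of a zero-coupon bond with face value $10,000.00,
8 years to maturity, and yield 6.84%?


Formula: Price = FV / (1 + r)^n
Substituting: Price = $10,000.00 / (1 + 0.0684)^8
Discount factor: (1.0684)^8 = 1.697739
Price = $10,000.00 / 1.697739 = $5,890.19

$5,890.19


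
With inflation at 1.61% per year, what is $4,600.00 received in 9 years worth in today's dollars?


Formula: Real value = nominal / (1 + inflation)^years
Price level: (1 + 0.0161)^9 = 1.154591
Real value = $4,600.00 / 1.154591 = $3,984.10

$3,984.10


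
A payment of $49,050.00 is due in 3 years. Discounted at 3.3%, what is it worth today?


Formula: PV = FV / (1 + r)^n
Substituting: PV = $49,050.00 / (1 + 0.033)^3
Discount factor: (1.033)^3 = 1.102303
PV = $49,050.00 / 1.102303 = $44,497.75

$44,497.75


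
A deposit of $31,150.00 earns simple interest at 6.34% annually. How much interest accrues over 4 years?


Formula: I = P * r * t
Substituting: I = $31,150.00 * 0.0634 * 4
Step: I = $31,150.00 * 0.2536
I = $7,899.64

$7,899.64


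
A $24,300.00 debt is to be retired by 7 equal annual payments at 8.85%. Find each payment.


Formula: PMT = PV * r / (1 - (1+r)^(-n))
Denominator: 1 - (1 + 0.0885)^(-7) = 0.447667
Numerator: $24,300.00 * 0.0885 = 2150.55
PMT = 2150.55 / 0.447667 = $4,803.91

$4,803.91


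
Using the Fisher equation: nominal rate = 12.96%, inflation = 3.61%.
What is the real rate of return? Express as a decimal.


Formula: (1 + r_real) = (1 + r_nom) / (1 + inflation)
Substituting: (1 + r_real) = 1.1296 / 1.0361
(1 + r_real) = 1.090242
r_real = 1.090242 - 1 = 0.090242

0.090242


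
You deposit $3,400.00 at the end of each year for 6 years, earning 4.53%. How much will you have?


Formula: FV = PMT * ((1+r)^n - 1) / r
Growth factor: (1 + 0.0453)^6 = 1.304505
Numerator: 1.304505 - 1 = 0.304505
FV = $3,400.00 * 0.304505 / 0.0453 = $22,854.67

$22,854.67


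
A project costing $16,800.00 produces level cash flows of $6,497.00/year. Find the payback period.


Formula: Payback = investment / annual cash flow
Substituting: Payback = $16,800.00 / $6,497.00
Payback = 2.5858 years

2.5858 years


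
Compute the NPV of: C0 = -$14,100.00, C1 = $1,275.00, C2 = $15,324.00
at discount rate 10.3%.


Formula: NPV = C0 + C1/(1+r) + C2/(1+r)^2
Discount C1: $1,275.00 / (1 + 0.103) = $1,155.94
Discount C2: $15,324.00 / (1 + 0.103)^2 = $12,595.67
NPV = -$14,100.00 + $1,155.94 + $12,595.67 = -$348.40

-$348.40


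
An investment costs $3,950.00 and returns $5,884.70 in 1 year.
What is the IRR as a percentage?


Formula: IRR = C1/C0 - 1
Substituting: IRR = $5,884.70 / $3,950.00 - 1
Ratio: 1.489797 - 1 = 0.489797
IRR = 48.9797%

48.9797%


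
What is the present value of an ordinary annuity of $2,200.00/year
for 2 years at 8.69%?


Formula: PV = PMT * (1 - (1+r)^(-n)) / r
Discount factor: (1 + 0.0869)^(-2) = 0.846488
Bracket: 1 - 0.846488 = 0.153512
PV = $2,200.00 * 0.153512 / 0.0869 = $3,886.38

$3,886.38


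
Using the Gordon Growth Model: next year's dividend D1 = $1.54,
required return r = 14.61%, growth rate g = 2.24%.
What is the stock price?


Formula: P = D1 / (r - g)
Spread: r - g = 0.1461 - 0.0224 = 0.1237
Substituting: P = $1.54 / 0.1237
P = $12.45

$12.45


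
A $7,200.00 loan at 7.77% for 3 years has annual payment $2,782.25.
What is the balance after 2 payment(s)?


Formula: Balance = PV*(1+r)^k - PMT*((1+r)^k - 1)/r
Growth: (1 + 0.0777)^2 = 1.161437
Accumulated factor: ((1+r)^k - 1)/r = 2.0777
Balance = $7,200.00 * 1.161437 - $2,782.25 * 2.0777
Balance = $2,581.67

$2,581.67
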